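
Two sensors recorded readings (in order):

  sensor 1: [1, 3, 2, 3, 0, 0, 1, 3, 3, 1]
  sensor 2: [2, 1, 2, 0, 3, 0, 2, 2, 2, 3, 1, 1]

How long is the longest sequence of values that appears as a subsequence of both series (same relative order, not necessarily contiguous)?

6

Taking 1 [1,2], then 3 [2,5], then 2 [3,9], then 3 [4,10], then 1 [7,11], then 1 [10,12] gives a common subsequence of length 6. The LCS DP gives dp[10][12] = 6, so this is optimal.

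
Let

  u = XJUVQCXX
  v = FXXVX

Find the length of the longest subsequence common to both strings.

Let dp[i][j] be the LCS length of the first i characters of u and the first j characters of v. dp[i][j] = dp[i-1][j-1]+1 when the i-th and j-th characters match, else max(dp[i-1][j], dp[i][j-1]).
    ·  F  X  X  V  X
 ·  0  0  0  0  0  0
 X  0  0  1  1  1  1
 J  0  0  1  1  1  1
 U  0  0  1  1  1  1
 V  0  0  1  1  2  2
 Q  0  0  1  1  2  2
 C  0  0  1  1  2  2
 X  0  0  1  2  2  3
 X  0  0  1  2  2  3
dp[8][5] = 3. One LCS (by backtracking along matches): XVX.

3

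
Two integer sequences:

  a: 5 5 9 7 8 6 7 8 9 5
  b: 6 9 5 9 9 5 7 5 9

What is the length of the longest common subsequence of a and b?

4

Let dp[i][j] be the LCS length of the first i values of a and the first j values of b. dp[i][j] = dp[i-1][j-1]+1 when the i-th and j-th values match, else max(dp[i-1][j], dp[i][j-1]).
    ·  6  9  5  9  9  5  7  5  9
 ·  0  0  0  0  0  0  0  0  0  0
 5  0  0  0  1  1  1  1  1  1  1
 5  0  0  0  1  1  1  2  2  2  2
 9  0  0  1  1  2  2  2  2  2  3
 7  0  0  1  1  2  2  2  3  3  3
 8  0  0  1  1  2  2  2  3  3  3
 6  0  1  1  1  2  2  2  3  3  3
 7  0  1  1  1  2  2  2  3  3  3
 8  0  1  1  1  2  2  2  3  3  3
 9  0  1  2  2  2  3  3  3  3  4
 5  0  1  2  3  3  3  4  4  4  4
dp[10][9] = 4. One LCS (by backtracking along matches): 5, 5, 7, 9.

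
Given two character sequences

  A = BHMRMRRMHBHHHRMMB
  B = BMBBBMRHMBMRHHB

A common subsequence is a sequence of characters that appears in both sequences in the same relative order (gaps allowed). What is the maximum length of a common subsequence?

9

Pick B (A #1, B #1), then M (A #3, B #2), then M (A #5, B #6), then R (A #6, B #7), then M (A #8, B #9), then B (A #10, B #10), then H (A #12, B #13), then H (A #13, B #14), then B (A #17, B #15); all 9 characters appear in both, in order. dp[17][15] = 9 confirms this is the maximum.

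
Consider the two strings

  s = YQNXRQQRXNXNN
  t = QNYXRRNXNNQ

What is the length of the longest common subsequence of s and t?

9

Let dp[i][j] be the LCS length of the first i characters of s and the first j characters of t. dp[i][j] = dp[i-1][j-1]+1 when the i-th and j-th characters match, else max(dp[i-1][j], dp[i][j-1]).
    ·  Q  N  Y  X  R  R  N  X  N  N  Q
 ·  0  0  0  0  0  0  0  0  0  0  0  0
 Y  0  0  0  1  1  1  1  1  1  1  1  1
 Q  0  1  1  1  1  1  1  1  1  1  1  2
 N  0  1  2  2  2  2  2  2  2  2  2  2
 X  0  1  2  2  3  3  3  3  3  3  3  3
 R  0  1  2  2  3  4  4  4  4  4  4  4
 Q  0  1  2  2  3  4  4  4  4  4  4  5
 Q  0  1  2  2  3  4  4  4  4  4  4  5
 R  0  1  2  2  3  4  5  5  5  5  5  5
 X  0  1  2  2  3  4  5  5  6  6  6  6
 N  0  1  2  2  3  4  5  6  6  7  7  7
 X  0  1  2  2  3  4  5  6  7  7  7  7
 N  0  1  2  2  3  4  5  6  7  8  8  8
 N  0  1  2  2  3  4  5  6  7  8  9  9
dp[13][11] = 9. One LCS (by backtracking along matches): QNXRRNXNN.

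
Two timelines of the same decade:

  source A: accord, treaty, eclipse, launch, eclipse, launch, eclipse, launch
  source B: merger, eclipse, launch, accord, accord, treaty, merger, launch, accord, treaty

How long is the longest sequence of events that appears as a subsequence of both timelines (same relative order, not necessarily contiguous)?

Match accord [1,5] → treaty [2,6] → launch [4,8] — 3 events in the same relative order in both. dp[8][10] = 3 confirms this is the maximum.

3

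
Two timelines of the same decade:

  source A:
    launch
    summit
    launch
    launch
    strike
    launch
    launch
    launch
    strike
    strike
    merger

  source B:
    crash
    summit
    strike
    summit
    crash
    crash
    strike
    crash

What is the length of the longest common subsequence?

3

Match summit (source A #2, source B #2); then strike (source A #5, source B #3); then strike (source A #9, source B #7) — 3 events in the same relative order in both. dp[11][8] = 3 confirms this is the maximum.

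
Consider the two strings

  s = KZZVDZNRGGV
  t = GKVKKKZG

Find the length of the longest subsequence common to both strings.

Taking K [1,2]; then V [4,3]; then Z [6,7]; then G [10,8] gives a common subsequence of length 4. The LCS DP gives dp[11][8] = 4, so this is optimal.

4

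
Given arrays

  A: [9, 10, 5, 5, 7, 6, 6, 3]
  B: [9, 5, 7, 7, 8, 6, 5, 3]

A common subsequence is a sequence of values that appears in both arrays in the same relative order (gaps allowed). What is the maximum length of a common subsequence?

Match 9 [1,1]; then 5 [3,2]; then 7 [5,4]; then 6 [6,6]; then 3 [8,8] — 5 values in the same relative order in both. Since dp[8][8] = 5, nothing longer is possible.

5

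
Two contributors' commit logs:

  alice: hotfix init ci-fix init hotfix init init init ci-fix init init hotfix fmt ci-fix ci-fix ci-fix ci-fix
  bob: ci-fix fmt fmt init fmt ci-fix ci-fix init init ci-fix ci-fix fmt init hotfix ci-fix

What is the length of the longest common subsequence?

8

Pick init at alice[2]=bob[4], ci-fix at alice[3]=bob[7], init at alice[4]=bob[8], init at alice[6]=bob[9], ci-fix at alice[9]=bob[11], init at alice[11]=bob[13], hotfix at alice[12]=bob[14], ci-fix at alice[17]=bob[15]; all 8 commits appear in both, in order. Since dp[17][15] = 8, nothing longer is possible.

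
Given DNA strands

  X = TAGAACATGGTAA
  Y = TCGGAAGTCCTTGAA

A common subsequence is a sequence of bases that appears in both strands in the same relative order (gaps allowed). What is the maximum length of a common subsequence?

Match T (X #1, Y #1), then G (X #3, Y #4), then A (X #4, Y #5), then A (X #5, Y #6), then C (X #6, Y #10), then T (X #8, Y #12), then G (X #10, Y #13), then A (X #12, Y #14), then A (X #13, Y #15) — 9 bases in the same relative order in both. The LCS DP gives dp[13][15] = 9, so this is optimal.

9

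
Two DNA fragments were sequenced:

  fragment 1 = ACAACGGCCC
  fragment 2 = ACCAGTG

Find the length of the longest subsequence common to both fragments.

Match A (fragment 1 #1, fragment 2 #1), C (fragment 1 #2, fragment 2 #3), A (fragment 1 #4, fragment 2 #4), G (fragment 1 #6, fragment 2 #5), G (fragment 1 #7, fragment 2 #7) — 5 bases in the same relative order in both. dp[10][7] = 5 confirms this is the maximum.

5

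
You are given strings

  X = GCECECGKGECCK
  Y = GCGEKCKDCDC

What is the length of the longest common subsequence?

7

Let dp[i][j] be the LCS length of the first i characters of X and the first j characters of Y. dp[i][j] = dp[i-1][j-1]+1 when the i-th and j-th characters match, else max(dp[i-1][j], dp[i][j-1]).
    ·  G  C  G  E  K  C  K  D  C  D  C
 ·  0  0  0  0  0  0  0  0  0  0  0  0
 G  0  1  1  1  1  1  1  1  1  1  1  1
 C  0  1  2  2  2  2  2  2  2  2  2  2
 E  0  1  2  2  3  3  3  3  3  3  3  3
 C  0  1  2  2  3  3  4  4  4  4  4  4
 E  0  1  2  2  3  3  4  4  4  4  4  4
 C  0  1  2  2  3  3  4  4  4  5  5  5
 G  0  1  2  3  3  3  4  4  4  5  5  5
 K  0  1  2  3  3  4  4  5  5  5  5  5
 G  0  1  2  3  3  4  4  5  5  5  5  5
 E  0  1  2  3  4  4  4  5  5  5  5  5
 C  0  1  2  3  4  4  5  5  5  6  6  6
 C  0  1  2  3  4  4  5  5  5  6  6  7
 K  0  1  2  3  4  5  5  6  6  6  6  7
dp[13][11] = 7. One LCS (by backtracking along matches): GCECKCC.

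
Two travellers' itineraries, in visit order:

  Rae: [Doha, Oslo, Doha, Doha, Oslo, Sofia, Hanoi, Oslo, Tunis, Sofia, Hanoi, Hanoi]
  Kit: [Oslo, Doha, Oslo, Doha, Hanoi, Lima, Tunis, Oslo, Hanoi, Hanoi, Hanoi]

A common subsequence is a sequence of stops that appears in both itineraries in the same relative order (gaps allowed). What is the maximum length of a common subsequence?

Pick Doha [1,2] → Oslo [2,3] → Doha [3,4] → Oslo [5,8] → Hanoi [7,9] → Hanoi [11,10] → Hanoi [12,11]; all 7 stops appear in both, in order. Since dp[12][11] = 7, nothing longer is possible.

7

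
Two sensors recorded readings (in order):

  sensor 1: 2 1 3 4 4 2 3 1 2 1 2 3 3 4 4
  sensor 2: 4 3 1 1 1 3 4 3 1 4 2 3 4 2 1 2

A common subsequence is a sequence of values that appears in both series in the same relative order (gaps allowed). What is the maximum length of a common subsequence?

Pick 1 [2,5]; then 3 [3,6]; then 4 [4,7]; then 4 [5,10]; then 2 [6,11]; then 3 [7,12]; then 2 [9,14]; then 1 [10,15]; then 2 [11,16]; all 9 values appear in both, in order, and the DP table's final entry dp[15][16] is also 9, so no common subsequence is longer.

9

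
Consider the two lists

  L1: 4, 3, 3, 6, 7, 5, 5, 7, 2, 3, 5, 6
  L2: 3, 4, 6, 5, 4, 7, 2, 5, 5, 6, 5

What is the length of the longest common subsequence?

One common subsequence of length 7: 4 [1,2], 6 [4,3], 5 [6,4], 7 [8,6], 2 [9,7], 5 [11,9], 6 [12,10], and the DP table's final entry dp[12][11] is also 7, so no common subsequence is longer.

7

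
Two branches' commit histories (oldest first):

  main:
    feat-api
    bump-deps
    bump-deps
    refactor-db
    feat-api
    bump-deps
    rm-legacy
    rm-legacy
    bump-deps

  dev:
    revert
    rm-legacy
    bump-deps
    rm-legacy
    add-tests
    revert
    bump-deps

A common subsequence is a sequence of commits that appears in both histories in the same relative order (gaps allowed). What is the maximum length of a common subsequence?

3

Taking bump-deps [6,3] → rm-legacy [7,4] → bump-deps [9,7] gives a common subsequence of length 3. Since dp[9][7] = 3, nothing longer is possible.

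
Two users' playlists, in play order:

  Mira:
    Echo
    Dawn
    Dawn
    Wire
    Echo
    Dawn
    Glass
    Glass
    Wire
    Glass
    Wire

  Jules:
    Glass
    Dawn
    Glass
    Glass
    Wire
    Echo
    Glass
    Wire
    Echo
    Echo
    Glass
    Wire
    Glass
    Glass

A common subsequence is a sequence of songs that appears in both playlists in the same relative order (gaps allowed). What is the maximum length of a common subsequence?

Taking Dawn (Mira #2, Jules #2) → Wire (Mira #4, Jules #5) → Echo (Mira #5, Jules #6) → Glass (Mira #7, Jules #7) → Glass (Mira #8, Jules #11) → Wire (Mira #9, Jules #12) → Glass (Mira #10, Jules #14) gives a common subsequence of length 7. The LCS DP gives dp[11][14] = 7, so this is optimal.

7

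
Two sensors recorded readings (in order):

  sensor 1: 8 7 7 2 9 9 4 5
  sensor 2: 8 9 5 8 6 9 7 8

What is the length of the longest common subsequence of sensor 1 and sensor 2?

3

Let dp[i][j] be the LCS length of the first i values of sensor 1 and the first j values of sensor 2. dp[i][j] = dp[i-1][j-1]+1 when the i-th and j-th values match, else max(dp[i-1][j], dp[i][j-1]).
    ·  8  9  5  8  6  9  7  8
 ·  0  0  0  0  0  0  0  0  0
 8  0  1  1  1  1  1  1  1  1
 7  0  1  1  1  1  1  1  2  2
 7  0  1  1  1  1  1  1  2  2
 2  0  1  1  1  1  1  1  2  2
 9  0  1  2  2  2  2  2  2  2
 9  0  1  2  2  2  2  3  3  3
 4  0  1  2  2  2  2  3  3  3
 5  0  1  2  3  3  3  3  3  3
dp[8][8] = 3. One LCS (by backtracking along matches): 8, 9, 9.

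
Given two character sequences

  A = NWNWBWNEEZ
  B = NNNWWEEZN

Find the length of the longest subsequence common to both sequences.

One common subsequence of length 7: N [1,2], N [3,3], W [4,4], W [6,5], E [8,6], E [9,7], Z [10,8]. The LCS DP gives dp[10][9] = 7, so this is optimal.

7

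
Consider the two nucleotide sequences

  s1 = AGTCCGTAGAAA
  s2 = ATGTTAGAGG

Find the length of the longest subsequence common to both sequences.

7

Let dp[i][j] be the LCS length of the first i bases of s1 and the first j bases of s2. dp[i][j] = dp[i-1][j-1]+1 when the i-th and j-th bases match, else max(dp[i-1][j], dp[i][j-1]).
    ·  A  T  G  T  T  A  G  A  G  G
 ·  0  0  0  0  0  0  0  0  0  0  0
 A  0  1  1  1  1  1  1  1  1  1  1
 G  0  1  1  2  2  2  2  2  2  2  2
 T  0  1  2  2  3  3  3  3  3  3  3
 C  0  1  2  2  3  3  3  3  3  3  3
 C  0  1  2  2  3  3  3  3  3  3  3
 G  0  1  2  3  3  3  3  4  4  4  4
 T  0  1  2  3  4  4  4  4  4  4  4
 A  0  1  2  3  4  4  5  5  5  5  5
 G  0  1  2  3  4  4  5  6  6  6  6
 A  0  1  2  3  4  4  5  6  7  7  7
 A  0  1  2  3  4  4  5  6  7  7  7
 A  0  1  2  3  4  4  5  6  7  7  7
dp[12][10] = 7. One LCS (by backtracking along matches): AGTTAGA.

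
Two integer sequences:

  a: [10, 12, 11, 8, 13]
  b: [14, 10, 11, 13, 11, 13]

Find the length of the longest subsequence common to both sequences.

3

Let dp[i][j] be the LCS length of the first i values of a and the first j values of b. dp[i][j] = dp[i-1][j-1]+1 when the i-th and j-th values match, else max(dp[i-1][j], dp[i][j-1]).
    · 14 10 11 13 11 13
 ·  0  0  0  0  0  0  0
10  0  0  1  1  1  1  1
12  0  0  1  1  1  1  1
11  0  0  1  2  2  2  2
 8  0  0  1  2  2  2  2
13  0  0  1  2  3  3  3
dp[5][6] = 3. One LCS (by backtracking along matches): 10, 11, 13.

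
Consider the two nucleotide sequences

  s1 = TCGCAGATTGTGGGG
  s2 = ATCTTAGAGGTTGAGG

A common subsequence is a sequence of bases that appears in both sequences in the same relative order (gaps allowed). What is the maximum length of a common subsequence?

Taking T at s1[1]=s2[2] → C at s1[2]=s2[3] → G at s1[3]=s2[7] → A at s1[5]=s2[8] → G at s1[6]=s2[10] → T at s1[8]=s2[11] → T at s1[9]=s2[12] → G at s1[10]=s2[13] → G at s1[14]=s2[15] → G at s1[15]=s2[16] gives a common subsequence of length 10. The LCS DP gives dp[15][16] = 10, so this is optimal.

10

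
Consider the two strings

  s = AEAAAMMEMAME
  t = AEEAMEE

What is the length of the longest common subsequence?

Match A [1,1], E [2,3], A [5,4], M [7,5], E [8,6], E [12,7] — 6 characters in the same relative order in both. dp[12][7] = 6 confirms this is the maximum.

6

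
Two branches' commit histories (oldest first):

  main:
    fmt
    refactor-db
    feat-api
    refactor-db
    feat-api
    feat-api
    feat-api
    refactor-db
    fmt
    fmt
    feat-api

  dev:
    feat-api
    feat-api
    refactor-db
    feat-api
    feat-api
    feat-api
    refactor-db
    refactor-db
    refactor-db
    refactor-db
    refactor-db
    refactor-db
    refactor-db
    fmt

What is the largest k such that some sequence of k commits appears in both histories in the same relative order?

One common subsequence of length 7: feat-api [3,2] → refactor-db [4,3] → feat-api [5,4] → feat-api [6,5] → feat-api [7,6] → refactor-db [8,13] → fmt [10,14]. Since dp[11][14] = 7, nothing longer is possible.

7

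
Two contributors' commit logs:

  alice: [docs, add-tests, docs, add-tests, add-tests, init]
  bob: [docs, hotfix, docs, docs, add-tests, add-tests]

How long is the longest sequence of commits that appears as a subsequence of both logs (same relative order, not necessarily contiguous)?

4

Match docs [1,3] → docs [3,4] → add-tests [4,5] → add-tests [5,6] — 4 commits in the same relative order in both, and the DP table's final entry dp[6][6] is also 4, so no common subsequence is longer.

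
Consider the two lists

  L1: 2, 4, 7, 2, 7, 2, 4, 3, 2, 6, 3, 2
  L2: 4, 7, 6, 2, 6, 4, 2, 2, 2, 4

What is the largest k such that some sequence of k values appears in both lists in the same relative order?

6

Let dp[i][j] be the LCS length of the first i values of L1 and the first j values of L2. dp[i][j] = dp[i-1][j-1]+1 when the i-th and j-th values match, else max(dp[i-1][j], dp[i][j-1]).
    ·  4  7  6  2  6  4  2  2  2  4
 ·  0  0  0  0  0  0  0  0  0  0  0
 2  0  0  0  0  1  1  1  1  1  1  1
 4  0  1  1  1  1  1  2  2  2  2  2
 7  0  1  2  2  2  2  2  2  2  2  2
 2  0  1  2  2  3  3  3  3  3  3  3
 7  0  1  2  2  3  3  3  3  3  3  3
 2  0  1  2  2  3  3  3  4  4  4  4
 4  0  1  2  2  3  3  4  4  4  4  5
 3  0  1  2  2  3  3  4  4  4  4  5
 2  0  1  2  2  3  3  4  5  5  5  5
 6  0  1  2  3  3  4  4  5  5  5  5
 3  0  1  2  3  3  4  4  5  5  5  5
 2  0  1  2  3  4  4  4  5  6  6  6
dp[12][10] = 6. One LCS (by backtracking along matches): 4, 7, 2, 2, 2, 2.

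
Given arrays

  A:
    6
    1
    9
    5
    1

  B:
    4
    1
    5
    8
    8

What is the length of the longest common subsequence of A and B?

2

Pick 1 (A #2, B #2), then 5 (A #4, B #3); all 2 values appear in both, in order. Since dp[5][5] = 2, nothing longer is possible.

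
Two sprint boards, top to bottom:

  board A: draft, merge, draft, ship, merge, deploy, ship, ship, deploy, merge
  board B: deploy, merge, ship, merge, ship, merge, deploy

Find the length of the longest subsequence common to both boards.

One common subsequence of length 5: merge (board A #2, board B #2) → ship (board A #4, board B #3) → merge (board A #5, board B #4) → ship (board A #7, board B #5) → deploy (board A #9, board B #7). The LCS DP gives dp[10][7] = 5, so this is optimal.

5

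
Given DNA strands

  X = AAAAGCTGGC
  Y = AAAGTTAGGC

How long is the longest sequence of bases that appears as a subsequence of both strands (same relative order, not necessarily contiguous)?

One common subsequence of length 8: A (X #2, Y #1), then A (X #3, Y #2), then A (X #4, Y #3), then G (X #5, Y #4), then T (X #7, Y #6), then G (X #8, Y #8), then G (X #9, Y #9), then C (X #10, Y #10). The LCS DP gives dp[10][10] = 8, so this is optimal.

8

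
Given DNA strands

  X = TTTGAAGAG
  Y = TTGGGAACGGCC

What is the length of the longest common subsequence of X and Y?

7

One common subsequence of length 7: T at X[1]=Y[1]; then T at X[2]=Y[2]; then G at X[4]=Y[5]; then A at X[5]=Y[6]; then A at X[6]=Y[7]; then G at X[7]=Y[9]; then G at X[9]=Y[10]. dp[9][12] = 7 confirms this is the maximum.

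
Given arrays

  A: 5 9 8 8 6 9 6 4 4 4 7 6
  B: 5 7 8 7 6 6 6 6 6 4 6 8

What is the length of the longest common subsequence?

6

Taking 5 (A #1, B #1), then 8 (A #3, B #3), then 6 (A #5, B #8), then 6 (A #7, B #9), then 4 (A #10, B #10), then 6 (A #12, B #11) gives a common subsequence of length 6, and the DP table's final entry dp[12][12] is also 6, so no common subsequence is longer.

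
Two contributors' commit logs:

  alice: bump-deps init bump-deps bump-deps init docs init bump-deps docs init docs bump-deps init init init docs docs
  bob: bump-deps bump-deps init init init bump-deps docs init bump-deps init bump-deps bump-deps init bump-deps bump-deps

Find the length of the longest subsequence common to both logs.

Pick bump-deps [1,2]; then init [2,3]; then init [5,4]; then init [7,5]; then bump-deps [8,6]; then docs [9,7]; then init [10,8]; then bump-deps [12,9]; then init [13,10]; then init [14,13]; all 10 commits appear in both, in order. The LCS DP gives dp[17][15] = 10, so this is optimal.

10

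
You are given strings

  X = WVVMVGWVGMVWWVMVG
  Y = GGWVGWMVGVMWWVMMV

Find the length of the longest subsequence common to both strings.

Taking W at X[1]=Y[3], V at X[2]=Y[4], M at X[4]=Y[7], V at X[5]=Y[8], G at X[6]=Y[9], V at X[8]=Y[10], M at X[10]=Y[11], W at X[12]=Y[12], W at X[13]=Y[13], V at X[14]=Y[14], M at X[15]=Y[16], V at X[16]=Y[17] gives a common subsequence of length 12. dp[17][17] = 12 confirms this is the maximum.

12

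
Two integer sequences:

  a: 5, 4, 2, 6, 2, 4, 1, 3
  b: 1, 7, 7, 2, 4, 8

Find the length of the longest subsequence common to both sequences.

2

Let dp[i][j] be the LCS length of the first i values of a and the first j values of b. dp[i][j] = dp[i-1][j-1]+1 when the i-th and j-th values match, else max(dp[i-1][j], dp[i][j-1]).
    ·  1  7  7  2  4  8
 ·  0  0  0  0  0  0  0
 5  0  0  0  0  0  0  0
 4  0  0  0  0  0  1  1
 2  0  0  0  0  1  1  1
 6  0  0  0  0  1  1  1
 2  0  0  0  0  1  1  1
 4  0  0  0  0  1  2  2
 1  0  1  1  1  1  2  2
 3  0  1  1  1  1  2  2
dp[8][6] = 2. One LCS (by backtracking along matches): 2, 4.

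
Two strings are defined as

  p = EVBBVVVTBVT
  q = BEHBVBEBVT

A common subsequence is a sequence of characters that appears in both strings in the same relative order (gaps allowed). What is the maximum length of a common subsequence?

6

Match E at p[1]=q[2], V at p[2]=q[5], B at p[3]=q[6], B at p[9]=q[8], V at p[10]=q[9], T at p[11]=q[10] — 6 characters in the same relative order in both. Since dp[11][10] = 6, nothing longer is possible.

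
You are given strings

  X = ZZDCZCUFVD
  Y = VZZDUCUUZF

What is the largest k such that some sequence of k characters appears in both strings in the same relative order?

Let dp[i][j] be the LCS length of the first i characters of X and the first j characters of Y. dp[i][j] = dp[i-1][j-1]+1 when the i-th and j-th characters match, else max(dp[i-1][j], dp[i][j-1]).
    ·  V  Z  Z  D  U  C  U  U  Z  F
 ·  0  0  0  0  0  0  0  0  0  0  0
 Z  0  0  1  1  1  1  1  1  1  1  1
 Z  0  0  1  2  2  2  2  2  2  2  2
 D  0  0  1  2  3  3  3  3  3  3  3
 C  0  0  1  2  3  3  4  4  4  4  4
 Z  0  0  1  2  3  3  4  4  4  5  5
 C  0  0  1  2  3  3  4  4  4  5  5
 U  0  0  1  2  3  4  4  5  5  5  5
 F  0  0  1  2  3  4  4  5  5  5  6
 V  0  1  1  2  3  4  4  5  5  5  6
 D  0  1  1  2  3  4  4  5  5  5  6
dp[10][10] = 6. One LCS (by backtracking along matches): ZZDCZF.

6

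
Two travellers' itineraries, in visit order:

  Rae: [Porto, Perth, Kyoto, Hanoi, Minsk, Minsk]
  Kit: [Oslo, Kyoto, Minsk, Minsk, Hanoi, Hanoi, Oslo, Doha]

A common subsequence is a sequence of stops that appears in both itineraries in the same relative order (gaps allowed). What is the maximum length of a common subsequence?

3

Taking Kyoto [3,2], Minsk [5,3], Minsk [6,4] gives a common subsequence of length 3. dp[6][8] = 3 confirms this is the maximum.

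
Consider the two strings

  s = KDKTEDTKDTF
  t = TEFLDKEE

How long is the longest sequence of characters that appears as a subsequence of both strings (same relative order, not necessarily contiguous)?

One common subsequence of length 4: T at s[4]=t[1], E at s[5]=t[2], D at s[6]=t[5], K at s[8]=t[6]. The LCS DP gives dp[11][8] = 4, so this is optimal.

4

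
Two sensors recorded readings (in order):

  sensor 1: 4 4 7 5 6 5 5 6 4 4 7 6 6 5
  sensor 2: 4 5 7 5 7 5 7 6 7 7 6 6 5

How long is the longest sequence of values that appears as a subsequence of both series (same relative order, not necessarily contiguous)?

Pick 4 [1,1] → 7 [3,3] → 5 [4,4] → 5 [6,6] → 6 [8,8] → 7 [11,10] → 6 [12,11] → 6 [13,12] → 5 [14,13]; all 9 values appear in both, in order. Since dp[14][13] = 9, nothing longer is possible.

9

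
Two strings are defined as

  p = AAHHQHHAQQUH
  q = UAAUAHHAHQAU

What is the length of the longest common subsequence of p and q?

7

Pick A at p[1]=q[3], then A at p[2]=q[5], then H at p[3]=q[7], then H at p[4]=q[9], then Q at p[5]=q[10], then A at p[8]=q[11], then U at p[11]=q[12]; all 7 characters appear in both, in order. The LCS DP gives dp[12][12] = 7, so this is optimal.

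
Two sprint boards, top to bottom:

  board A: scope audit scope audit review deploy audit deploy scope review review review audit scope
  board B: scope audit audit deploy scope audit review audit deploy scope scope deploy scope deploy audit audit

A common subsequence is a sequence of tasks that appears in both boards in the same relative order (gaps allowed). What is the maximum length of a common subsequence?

9

One common subsequence of length 9: scope at board A[1]=board B[1], then audit at board A[2]=board B[3], then scope at board A[3]=board B[5], then audit at board A[4]=board B[6], then review at board A[5]=board B[7], then deploy at board A[6]=board B[9], then deploy at board A[8]=board B[12], then scope at board A[9]=board B[13], then audit at board A[13]=board B[16], and the DP table's final entry dp[14][16] is also 9, so no common subsequence is longer.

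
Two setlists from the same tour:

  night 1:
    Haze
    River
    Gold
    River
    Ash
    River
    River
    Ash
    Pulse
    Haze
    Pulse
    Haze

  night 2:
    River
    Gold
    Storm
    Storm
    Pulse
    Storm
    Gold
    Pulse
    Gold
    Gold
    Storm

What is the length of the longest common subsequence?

Match River (night 1 #2, night 2 #1) → Gold (night 1 #3, night 2 #2) → Pulse (night 1 #9, night 2 #5) → Pulse (night 1 #11, night 2 #8) — 4 songs in the same relative order in both. The LCS DP gives dp[12][11] = 4, so this is optimal.

4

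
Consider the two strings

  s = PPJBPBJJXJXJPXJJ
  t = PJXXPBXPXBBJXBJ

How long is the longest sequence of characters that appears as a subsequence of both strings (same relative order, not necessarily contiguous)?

Taking P [2,1], then J [3,2], then P [5,5], then B [6,6], then X [9,7], then X [11,9], then J [12,12], then X [14,13], then J [16,15] gives a common subsequence of length 9, and the DP table's final entry dp[16][15] is also 9, so no common subsequence is longer.

9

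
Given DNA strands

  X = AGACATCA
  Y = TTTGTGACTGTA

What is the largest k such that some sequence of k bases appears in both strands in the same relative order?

5

Pick G [2,6]; then A [3,7]; then C [4,8]; then T [6,11]; then A [8,12]; all 5 bases appear in both, in order, and the DP table's final entry dp[8][12] is also 5, so no common subsequence is longer.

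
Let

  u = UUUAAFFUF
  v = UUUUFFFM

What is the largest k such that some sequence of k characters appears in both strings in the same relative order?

Let dp[i][j] be the LCS length of the first i characters of u and the first j characters of v. dp[i][j] = dp[i-1][j-1]+1 when the i-th and j-th characters match, else max(dp[i-1][j], dp[i][j-1]).
    ·  U  U  U  U  F  F  F  M
 ·  0  0  0  0  0  0  0  0  0
 U  0  1  1  1  1  1  1  1  1
 U  0  1  2  2  2  2  2  2  2
 U  0  1  2  3  3  3  3  3  3
 A  0  1  2  3  3  3  3  3  3
 A  0  1  2  3  3  3  3  3  3
 F  0  1  2  3  3  4  4  4  4
 F  0  1  2  3  3  4  5  5  5
 U  0  1  2  3  4  4  5  5  5
 F  0  1  2  3  4  5  5  6  6
dp[9][8] = 6. One LCS (by backtracking along matches): UUUFFF.

6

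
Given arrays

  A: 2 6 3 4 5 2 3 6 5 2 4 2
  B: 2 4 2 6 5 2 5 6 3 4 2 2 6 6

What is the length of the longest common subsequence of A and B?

One common subsequence of length 8: 2 (A #1, B #1) → 4 (A #4, B #2) → 2 (A #6, B #3) → 6 (A #8, B #4) → 5 (A #9, B #5) → 2 (A #10, B #6) → 4 (A #11, B #10) → 2 (A #12, B #12). Since dp[12][14] = 8, nothing longer is possible.

8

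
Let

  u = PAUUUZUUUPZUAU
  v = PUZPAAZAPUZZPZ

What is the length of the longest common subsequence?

7

One common subsequence of length 7: P (u #1, v #1), then U (u #5, v #2), then Z (u #6, v #3), then P (u #10, v #4), then Z (u #11, v #7), then A (u #13, v #8), then U (u #14, v #10). The LCS DP gives dp[14][14] = 7, so this is optimal.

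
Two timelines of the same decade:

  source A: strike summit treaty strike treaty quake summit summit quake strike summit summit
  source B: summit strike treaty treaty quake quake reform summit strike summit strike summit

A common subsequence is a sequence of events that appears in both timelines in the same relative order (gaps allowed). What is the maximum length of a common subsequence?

Pick strike [1,2] → treaty [3,3] → treaty [5,4] → quake [6,6] → summit [7,8] → summit [8,10] → strike [10,11] → summit [12,12]; all 8 events appear in both, in order. Since dp[12][12] = 8, nothing longer is possible.

8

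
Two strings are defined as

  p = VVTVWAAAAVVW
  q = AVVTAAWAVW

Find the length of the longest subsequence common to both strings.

Let dp[i][j] be the LCS length of the first i characters of p and the first j characters of q. dp[i][j] = dp[i-1][j-1]+1 when the i-th and j-th characters match, else max(dp[i-1][j], dp[i][j-1]).
    ·  A  V  V  T  A  A  W  A  V  W
 ·  0  0  0  0  0  0  0  0  0  0  0
 V  0  0  1  1  1  1  1  1  1  1  1
 V  0  0  1  2  2  2  2  2  2  2  2
 T  0  0  1  2  3  3  3  3  3  3  3
 V  0  0  1  2  3  3  3  3  3  4  4
 W  0  0  1  2  3  3  3  4  4  4  5
 A  0  1  1  2  3  4  4  4  5  5  5
 A  0  1  1  2  3  4  5  5  5  5  5
 A  0  1  1  2  3  4  5  5  6  6  6
 A  0  1  1  2  3  4  5  5  6  6  6
 V  0  1  2  2  3  4  5  5  6  7  7
 V  0  1  2  3  3  4  5  5  6  7  7
 W  0  1  2  3  3  4  5  6  6  7  8
dp[12][10] = 8. One LCS (by backtracking along matches): VVTAAAVW.

8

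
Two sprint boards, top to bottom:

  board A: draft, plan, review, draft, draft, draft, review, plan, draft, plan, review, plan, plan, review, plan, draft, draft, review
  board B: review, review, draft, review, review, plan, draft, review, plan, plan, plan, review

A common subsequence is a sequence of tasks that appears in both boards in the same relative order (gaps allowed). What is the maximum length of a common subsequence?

10

Taking draft (board A #1, board B #3); then review (board A #3, board B #4); then review (board A #7, board B #5); then plan (board A #8, board B #6); then draft (board A #9, board B #7); then review (board A #11, board B #8); then plan (board A #12, board B #9); then plan (board A #13, board B #10); then plan (board A #15, board B #11); then review (board A #18, board B #12) gives a common subsequence of length 10, and the DP table's final entry dp[18][12] is also 10, so no common subsequence is longer.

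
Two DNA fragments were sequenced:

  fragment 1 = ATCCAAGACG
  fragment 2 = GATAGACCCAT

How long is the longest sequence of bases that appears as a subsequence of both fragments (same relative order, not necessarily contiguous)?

Match A at fragment 1[1]=fragment 2[2], T at fragment 1[2]=fragment 2[3], A at fragment 1[6]=fragment 2[4], G at fragment 1[7]=fragment 2[5], A at fragment 1[8]=fragment 2[6], C at fragment 1[9]=fragment 2[9] — 6 bases in the same relative order in both. The LCS DP gives dp[10][11] = 6, so this is optimal.

6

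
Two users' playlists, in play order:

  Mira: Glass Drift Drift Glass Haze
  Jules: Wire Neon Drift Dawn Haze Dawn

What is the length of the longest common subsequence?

Taking Drift [2,3] → Haze [5,5] gives a common subsequence of length 2. dp[5][6] = 2 confirms this is the maximum.

2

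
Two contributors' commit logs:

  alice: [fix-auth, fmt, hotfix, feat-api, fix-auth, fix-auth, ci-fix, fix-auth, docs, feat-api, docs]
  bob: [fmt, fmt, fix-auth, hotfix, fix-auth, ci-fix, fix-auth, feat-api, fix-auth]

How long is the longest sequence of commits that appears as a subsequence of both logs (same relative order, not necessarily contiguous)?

Pick fix-auth (alice #1, bob #3); then hotfix (alice #3, bob #4); then fix-auth (alice #6, bob #5); then ci-fix (alice #7, bob #6); then fix-auth (alice #8, bob #7); then feat-api (alice #10, bob #8); all 6 commits appear in both, in order. dp[11][9] = 6 confirms this is the maximum.

6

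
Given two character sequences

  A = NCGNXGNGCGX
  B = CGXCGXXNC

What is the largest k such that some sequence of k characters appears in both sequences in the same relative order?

One common subsequence of length 6: C at A[2]=B[1]; then G at A[3]=B[2]; then X at A[5]=B[3]; then G at A[6]=B[5]; then N at A[7]=B[8]; then C at A[9]=B[9]. dp[11][9] = 6 confirms this is the maximum.

6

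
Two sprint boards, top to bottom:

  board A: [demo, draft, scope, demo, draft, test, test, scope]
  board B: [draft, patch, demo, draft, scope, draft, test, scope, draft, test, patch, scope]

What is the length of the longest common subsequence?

Taking demo at board A[1]=board B[3], draft at board A[2]=board B[4], scope at board A[3]=board B[5], draft at board A[5]=board B[6], test at board A[6]=board B[7], test at board A[7]=board B[10], scope at board A[8]=board B[12] gives a common subsequence of length 7. Since dp[8][12] = 7, nothing longer is possible.

7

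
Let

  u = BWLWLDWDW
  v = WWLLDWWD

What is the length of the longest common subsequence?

6

Match W (u #2, v #2), L (u #3, v #3), L (u #5, v #4), D (u #6, v #5), W (u #7, v #7), D (u #8, v #8) — 6 characters in the same relative order in both, and the DP table's final entry dp[9][8] is also 6, so no common subsequence is longer.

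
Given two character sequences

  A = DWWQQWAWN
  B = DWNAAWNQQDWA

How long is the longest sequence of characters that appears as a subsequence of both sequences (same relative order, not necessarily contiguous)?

7

Let dp[i][j] be the LCS length of the first i characters of A and the first j characters of B. dp[i][j] = dp[i-1][j-1]+1 when the i-th and j-th characters match, else max(dp[i-1][j], dp[i][j-1]).
    ·  D  W  N  A  A  W  N  Q  Q  D  W  A
 ·  0  0  0  0  0  0  0  0  0  0  0  0  0
 D  0  1  1  1  1  1  1  1  1  1  1  1  1
 W  0  1  2  2  2  2  2  2  2  2  2  2  2
 W  0  1  2  2  2  2  3  3  3  3  3  3  3
 Q  0  1  2  2  2  2  3  3  4  4  4  4  4
 Q  0  1  2  2  2  2  3  3  4  5  5  5  5
 W  0  1  2  2  2  2  3  3  4  5  5  6  6
 A  0  1  2  2  3  3  3  3  4  5  5  6  7
 W  0  1  2  2  3  3  4  4  4  5  5  6  7
 N  0  1  2  3  3  3  4  5  5  5  5  6  7
dp[9][12] = 7. One LCS (by backtracking along matches): DWWQQWA.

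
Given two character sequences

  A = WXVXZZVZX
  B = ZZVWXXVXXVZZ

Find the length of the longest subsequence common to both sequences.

Let dp[i][j] be the LCS length of the first i characters of A and the first j characters of B. dp[i][j] = dp[i-1][j-1]+1 when the i-th and j-th characters match, else max(dp[i-1][j], dp[i][j-1]).
    ·  Z  Z  V  W  X  X  V  X  X  V  Z  Z
 ·  0  0  0  0  0  0  0  0  0  0  0  0  0
 W  0  0  0  0  1  1  1  1  1  1  1  1  1
 X  0  0  0  0  1  2  2  2  2  2  2  2  2
 V  0  0  0  1  1  2  2  3  3  3  3  3  3
 X  0  0  0  1  1  2  3  3  4  4  4  4  4
 Z  0  1  1  1  1  2  3  3  4  4  4  5  5
 Z  0  1  2  2  2  2  3  3  4  4  4  5  6
 V  0  1  2  3  3  3  3  4  4  4  5  5  6
 Z  0  1  2  3  3  3  3  4  4  4  5  6  6
 X  0  1  2  3  3  4  4  4  5  5  5  6  6
dp[9][12] = 6. One LCS (by backtracking along matches): WXVXZZ.

6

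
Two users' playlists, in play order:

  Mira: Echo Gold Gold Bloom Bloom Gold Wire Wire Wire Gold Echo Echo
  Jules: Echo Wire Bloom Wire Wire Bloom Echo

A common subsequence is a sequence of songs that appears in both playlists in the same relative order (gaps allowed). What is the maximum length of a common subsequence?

5

Match Echo at Mira[1]=Jules[1], then Bloom at Mira[5]=Jules[3], then Wire at Mira[7]=Jules[4], then Wire at Mira[8]=Jules[5], then Echo at Mira[12]=Jules[7] — 5 songs in the same relative order in both. Since dp[12][7] = 5, nothing longer is possible.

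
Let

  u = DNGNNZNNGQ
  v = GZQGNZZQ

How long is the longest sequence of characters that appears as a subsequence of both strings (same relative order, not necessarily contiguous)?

One common subsequence of length 4: G at u[3]=v[4], N at u[4]=v[5], Z at u[6]=v[7], Q at u[10]=v[8], and the DP table's final entry dp[10][8] is also 4, so no common subsequence is longer.

4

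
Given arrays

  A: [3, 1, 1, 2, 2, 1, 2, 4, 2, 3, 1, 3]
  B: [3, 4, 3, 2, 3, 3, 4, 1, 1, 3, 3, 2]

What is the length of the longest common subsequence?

Pick 3 [1,1], then 4 [8,2], then 2 [9,4], then 3 [10,6], then 1 [11,9], then 3 [12,11]; all 6 values appear in both, in order. dp[12][12] = 6 confirms this is the maximum.

6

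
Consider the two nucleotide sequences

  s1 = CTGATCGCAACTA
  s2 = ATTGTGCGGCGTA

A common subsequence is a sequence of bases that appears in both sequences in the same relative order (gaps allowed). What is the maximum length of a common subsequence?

8

Taking T [2,3], then G [3,4], then T [5,5], then C [6,7], then G [7,9], then C [8,10], then T [12,12], then A [13,13] gives a common subsequence of length 8. The LCS DP gives dp[13][13] = 8, so this is optimal.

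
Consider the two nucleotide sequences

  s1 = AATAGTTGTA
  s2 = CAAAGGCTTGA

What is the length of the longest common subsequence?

Let dp[i][j] be the LCS length of the first i bases of s1 and the first j bases of s2. dp[i][j] = dp[i-1][j-1]+1 when the i-th and j-th bases match, else max(dp[i-1][j], dp[i][j-1]).
    ·  C  A  A  A  G  G  C  T  T  G  A
 ·  0  0  0  0  0  0  0  0  0  0  0  0
 A  0  0  1  1  1  1  1  1  1  1  1  1
 A  0  0  1  2  2  2  2  2  2  2  2  2
 T  0  0  1  2  2  2  2  2  3  3  3  3
 A  0  0  1  2  3  3  3  3  3  3  3  4
 G  0  0  1  2  3  4  4  4  4  4  4  4
 T  0  0  1  2  3  4  4  4  5  5  5  5
 T  0  0  1  2  3  4  4  4  5  6  6  6
 G  0  0  1  2  3  4  5  5  5  6  7  7
 T  0  0  1  2  3  4  5  5  6  6  7  7
 A  0  0  1  2  3  4  5  5  6  6  7  8
dp[10][11] = 8. One LCS (by backtracking along matches): AAAGTTGA.

8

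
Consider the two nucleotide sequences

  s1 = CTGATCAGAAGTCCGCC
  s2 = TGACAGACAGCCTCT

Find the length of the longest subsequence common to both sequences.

12

One common subsequence of length 12: T (s1 #2, s2 #1), then G (s1 #3, s2 #2), then A (s1 #4, s2 #3), then C (s1 #6, s2 #4), then A (s1 #7, s2 #5), then G (s1 #8, s2 #6), then A (s1 #9, s2 #7), then A (s1 #10, s2 #9), then G (s1 #11, s2 #10), then C (s1 #13, s2 #11), then C (s1 #14, s2 #12), then C (s1 #16, s2 #14). dp[17][15] = 12 confirms this is the maximum.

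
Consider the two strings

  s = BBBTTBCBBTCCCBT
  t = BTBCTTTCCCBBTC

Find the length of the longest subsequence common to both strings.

One common subsequence of length 10: B (s #1, t #1); then B (s #2, t #3); then T (s #4, t #5); then T (s #5, t #6); then T (s #10, t #7); then C (s #11, t #8); then C (s #12, t #9); then C (s #13, t #10); then B (s #14, t #12); then T (s #15, t #13). The LCS DP gives dp[15][14] = 10, so this is optimal.

10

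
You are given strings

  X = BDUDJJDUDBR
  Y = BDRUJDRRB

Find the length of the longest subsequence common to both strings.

Match B at X[1]=Y[1], then D at X[2]=Y[2], then U at X[3]=Y[4], then J at X[6]=Y[5], then D at X[7]=Y[6], then B at X[10]=Y[9] — 6 characters in the same relative order in both, and the DP table's final entry dp[11][9] is also 6, so no common subsequence is longer.

6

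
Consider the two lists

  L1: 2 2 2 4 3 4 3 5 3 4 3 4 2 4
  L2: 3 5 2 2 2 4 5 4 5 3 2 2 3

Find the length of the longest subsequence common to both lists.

Taking 2 [1,3] → 2 [2,4] → 2 [3,5] → 4 [4,6] → 4 [6,8] → 5 [8,9] → 3 [9,10] → 3 [11,13] gives a common subsequence of length 8. Since dp[14][13] = 8, nothing longer is possible.

8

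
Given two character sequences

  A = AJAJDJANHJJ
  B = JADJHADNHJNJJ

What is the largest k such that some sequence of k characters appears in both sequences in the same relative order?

9

Let dp[i][j] be the LCS length of the first i characters of A and the first j characters of B. dp[i][j] = dp[i-1][j-1]+1 when the i-th and j-th characters match, else max(dp[i-1][j], dp[i][j-1]).
    ·  J  A  D  J  H  A  D  N  H  J  N  J  J
 ·  0  0  0  0  0  0  0  0  0  0  0  0  0  0
 A  0  0  1  1  1  1  1  1  1  1  1  1  1  1
 J  0  1  1  1  2  2  2  2  2  2  2  2  2  2
 A  0  1  2  2  2  2  3  3  3  3  3  3  3  3
 J  0  1  2  2  3  3  3  3  3  3  4  4  4  4
 D  0  1  2  3  3  3  3  4  4  4  4  4  4  4
 J  0  1  2  3  4  4  4  4  4  4  5  5  5  5
 A  0  1  2  3  4  4  5  5  5  5  5  5  5  5
 N  0  1  2  3  4  4  5  5  6  6  6  6  6  6
 H  0  1  2  3  4  5  5  5  6  7  7  7  7  7
 J  0  1  2  3  4  5  5  5  6  7  8  8  8  8
 J  0  1  2  3  4  5  5  5  6  7  8  8  9  9
dp[11][13] = 9. One LCS (by backtracking along matches): JADJANHJJ.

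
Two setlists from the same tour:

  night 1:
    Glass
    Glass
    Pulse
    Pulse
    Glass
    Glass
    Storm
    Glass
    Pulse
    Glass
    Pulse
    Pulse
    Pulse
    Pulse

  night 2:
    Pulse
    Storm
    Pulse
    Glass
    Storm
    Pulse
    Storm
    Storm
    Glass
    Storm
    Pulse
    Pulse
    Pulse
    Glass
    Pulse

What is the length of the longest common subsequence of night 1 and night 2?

Pick Pulse (night 1 #3, night 2 #1); then Pulse (night 1 #4, night 2 #3); then Glass (night 1 #6, night 2 #4); then Storm (night 1 #7, night 2 #5); then Pulse (night 1 #9, night 2 #6); then Glass (night 1 #10, night 2 #9); then Pulse (night 1 #11, night 2 #11); then Pulse (night 1 #12, night 2 #12); then Pulse (night 1 #13, night 2 #13); then Pulse (night 1 #14, night 2 #15); all 10 songs appear in both, in order. dp[14][15] = 10 confirms this is the maximum.

10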